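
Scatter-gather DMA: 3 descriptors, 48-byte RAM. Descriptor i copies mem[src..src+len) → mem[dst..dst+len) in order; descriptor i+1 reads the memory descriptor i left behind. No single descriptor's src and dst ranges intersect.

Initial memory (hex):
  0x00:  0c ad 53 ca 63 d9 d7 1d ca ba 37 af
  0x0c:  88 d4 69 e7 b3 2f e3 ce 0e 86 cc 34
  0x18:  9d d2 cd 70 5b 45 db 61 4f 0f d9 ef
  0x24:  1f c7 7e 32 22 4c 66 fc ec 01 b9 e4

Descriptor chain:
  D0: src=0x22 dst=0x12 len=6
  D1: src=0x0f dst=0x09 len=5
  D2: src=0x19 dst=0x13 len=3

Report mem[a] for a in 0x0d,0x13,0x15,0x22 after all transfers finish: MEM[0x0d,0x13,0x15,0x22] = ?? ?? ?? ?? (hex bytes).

[0] 0x22->0x12 len=6 : d9 ef 1f c7 7e 32
[1] 0x0f->0x09 len=5 : e7 b3 2f d9 ef
[2] 0x19->0x13 len=3 : d2 cd 70
query mem[0x0d]=0xef, mem[0x13]=0xd2, mem[0x15]=0x70, mem[0x22]=0xd9

MEM[0x0d,0x13,0x15,0x22] = ef d2 70 d9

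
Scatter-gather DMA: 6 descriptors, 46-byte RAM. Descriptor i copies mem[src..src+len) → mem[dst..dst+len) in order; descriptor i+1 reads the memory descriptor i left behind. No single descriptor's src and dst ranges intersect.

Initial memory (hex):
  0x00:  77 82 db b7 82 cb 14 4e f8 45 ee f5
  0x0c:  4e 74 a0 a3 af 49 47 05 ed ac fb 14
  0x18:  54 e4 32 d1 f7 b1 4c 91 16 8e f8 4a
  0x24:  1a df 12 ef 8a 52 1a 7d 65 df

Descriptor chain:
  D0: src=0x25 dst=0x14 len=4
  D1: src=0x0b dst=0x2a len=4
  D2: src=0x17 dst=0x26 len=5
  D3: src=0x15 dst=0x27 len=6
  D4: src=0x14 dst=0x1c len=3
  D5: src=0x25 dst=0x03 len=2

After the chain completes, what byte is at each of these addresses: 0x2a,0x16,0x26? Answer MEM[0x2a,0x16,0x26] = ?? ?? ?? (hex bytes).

MEM[0x2a,0x16,0x26] = 54 ef 8a

D0: mem[0x14..0x17] <- [df 12 ef 8a]
D1: mem[0x2a..0x2d] <- [f5 4e 74 a0]
D2: mem[0x26..0x2a] <- [8a 54 e4 32 d1]
D3: mem[0x27..0x2c] <- [12 ef 8a 54 e4 32]
D4: mem[0x1c..0x1e] <- [df 12 ef]
D5: mem[0x03..0x04] <- [df 8a]
query mem[0x2a]=0x54, mem[0x16]=0xef, mem[0x26]=0x8a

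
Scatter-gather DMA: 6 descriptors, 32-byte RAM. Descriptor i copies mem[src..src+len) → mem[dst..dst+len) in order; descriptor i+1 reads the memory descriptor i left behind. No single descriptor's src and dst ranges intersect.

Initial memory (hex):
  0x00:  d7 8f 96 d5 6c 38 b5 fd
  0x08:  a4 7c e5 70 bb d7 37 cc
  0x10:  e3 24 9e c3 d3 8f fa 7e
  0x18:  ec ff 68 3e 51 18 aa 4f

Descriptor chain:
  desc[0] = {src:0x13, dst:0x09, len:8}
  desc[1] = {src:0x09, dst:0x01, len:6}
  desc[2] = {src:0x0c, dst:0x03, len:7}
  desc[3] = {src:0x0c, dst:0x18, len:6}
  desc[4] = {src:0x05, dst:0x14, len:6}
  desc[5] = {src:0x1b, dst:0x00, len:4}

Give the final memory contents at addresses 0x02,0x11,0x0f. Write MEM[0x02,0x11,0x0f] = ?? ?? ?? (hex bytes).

MEM[0x02,0x11,0x0f] = 24 24 ff

[0] 0x13->0x09 len=8 : c3 d3 8f fa 7e ec ff 68
[1] 0x09->0x01 len=6 : c3 d3 8f fa 7e ec
[2] 0x0c->0x03 len=7 : fa 7e ec ff 68 24 9e
[3] 0x0c->0x18 len=6 : fa 7e ec ff 68 24
[4] 0x05->0x14 len=6 : ec ff 68 24 9e d3
[5] 0x1b->0x00 len=4 : ff 68 24 aa
query mem[0x02]=0x24, mem[0x11]=0x24, mem[0x0f]=0xff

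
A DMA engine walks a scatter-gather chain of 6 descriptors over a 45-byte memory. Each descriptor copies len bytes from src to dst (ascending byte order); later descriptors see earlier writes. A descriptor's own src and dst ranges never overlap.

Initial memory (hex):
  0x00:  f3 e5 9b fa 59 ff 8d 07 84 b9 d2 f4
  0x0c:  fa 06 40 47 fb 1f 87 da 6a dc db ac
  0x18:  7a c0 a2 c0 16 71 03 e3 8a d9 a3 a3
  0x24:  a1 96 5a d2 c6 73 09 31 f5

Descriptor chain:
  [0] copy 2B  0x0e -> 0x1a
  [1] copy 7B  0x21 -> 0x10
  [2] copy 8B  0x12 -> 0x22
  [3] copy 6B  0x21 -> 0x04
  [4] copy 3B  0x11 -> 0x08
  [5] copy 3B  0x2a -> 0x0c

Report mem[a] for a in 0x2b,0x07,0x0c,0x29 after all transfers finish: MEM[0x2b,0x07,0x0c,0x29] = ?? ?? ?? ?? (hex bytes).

MEM[0x2b,0x07,0x0c,0x29] = 31 96 09 c0

  after D0: wrote 2B at 0x1a = 4047
  after D1: wrote 7B at 0x10 = d9a3a3a1965ad2
  after D2: wrote 8B at 0x22 = a3a1965ad2ac7ac0
  after D3: wrote 6B at 0x04 = d9a3a1965ad2
  after D4: wrote 3B at 0x08 = a3a3a1
  after D5: wrote 3B at 0x0c = 0931f5
query mem[0x2b]=0x31, mem[0x07]=0x96, mem[0x0c]=0x09, mem[0x29]=0xc0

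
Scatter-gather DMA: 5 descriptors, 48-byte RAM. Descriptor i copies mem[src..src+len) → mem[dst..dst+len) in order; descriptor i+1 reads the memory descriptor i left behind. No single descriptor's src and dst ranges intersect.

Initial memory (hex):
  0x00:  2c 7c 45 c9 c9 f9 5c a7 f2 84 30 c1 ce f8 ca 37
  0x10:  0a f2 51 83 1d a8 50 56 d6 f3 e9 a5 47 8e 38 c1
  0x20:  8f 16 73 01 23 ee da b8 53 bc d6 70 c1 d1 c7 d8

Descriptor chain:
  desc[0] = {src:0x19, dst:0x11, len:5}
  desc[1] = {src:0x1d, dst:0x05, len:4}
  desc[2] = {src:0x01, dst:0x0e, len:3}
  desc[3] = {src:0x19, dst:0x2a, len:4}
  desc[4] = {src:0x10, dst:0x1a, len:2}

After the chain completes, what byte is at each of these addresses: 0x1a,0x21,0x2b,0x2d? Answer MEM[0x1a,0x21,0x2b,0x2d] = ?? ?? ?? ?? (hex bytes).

MEM[0x1a,0x21,0x2b,0x2d] = c9 16 e9 47

D0: mem[0x11..0x15] <- [f3 e9 a5 47 8e]
D1: mem[0x05..0x08] <- [8e 38 c1 8f]
D2: mem[0x0e..0x10] <- [7c 45 c9]
D3: mem[0x2a..0x2d] <- [f3 e9 a5 47]
D4: mem[0x1a..0x1b] <- [c9 f3]
query mem[0x1a]=0xc9, mem[0x21]=0x16, mem[0x2b]=0xe9, mem[0x2d]=0x47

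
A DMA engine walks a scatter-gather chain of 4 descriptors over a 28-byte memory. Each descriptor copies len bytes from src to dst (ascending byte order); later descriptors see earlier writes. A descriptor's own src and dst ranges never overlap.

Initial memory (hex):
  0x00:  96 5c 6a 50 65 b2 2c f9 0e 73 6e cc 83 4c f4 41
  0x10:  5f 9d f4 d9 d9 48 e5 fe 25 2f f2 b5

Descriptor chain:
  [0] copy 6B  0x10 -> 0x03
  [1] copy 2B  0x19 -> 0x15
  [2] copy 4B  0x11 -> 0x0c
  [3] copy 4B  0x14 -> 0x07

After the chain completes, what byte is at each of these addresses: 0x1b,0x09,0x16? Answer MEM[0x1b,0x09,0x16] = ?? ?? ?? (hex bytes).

#0 dst[0x03+6] := {0x5f,0x9d,0xf4,0xd9,0xd9,0x48}
#1 dst[0x15+2] := {0x2f,0xf2}
#2 dst[0x0c+4] := {0x9d,0xf4,0xd9,0xd9}
#3 dst[0x07+4] := {0xd9,0x2f,0xf2,0xfe}
query mem[0x1b]=0xb5, mem[0x09]=0xf2, mem[0x16]=0xf2

MEM[0x1b,0x09,0x16] = b5 f2 f2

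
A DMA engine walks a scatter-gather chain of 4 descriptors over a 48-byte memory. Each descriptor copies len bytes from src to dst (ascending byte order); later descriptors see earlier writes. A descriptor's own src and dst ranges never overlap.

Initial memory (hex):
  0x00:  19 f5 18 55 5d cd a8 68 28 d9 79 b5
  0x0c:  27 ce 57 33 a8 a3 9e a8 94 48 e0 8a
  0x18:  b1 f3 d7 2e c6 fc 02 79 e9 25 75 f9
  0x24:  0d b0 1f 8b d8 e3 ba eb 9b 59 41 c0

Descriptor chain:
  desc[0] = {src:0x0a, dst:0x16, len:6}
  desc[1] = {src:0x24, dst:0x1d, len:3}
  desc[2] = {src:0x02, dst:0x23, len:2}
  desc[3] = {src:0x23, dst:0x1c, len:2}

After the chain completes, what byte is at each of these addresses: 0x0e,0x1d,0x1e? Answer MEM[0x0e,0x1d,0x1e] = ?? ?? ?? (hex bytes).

#0 dst[0x16+6] := {0x79,0xb5,0x27,0xce,0x57,0x33}
#1 dst[0x1d+3] := {0x0d,0xb0,0x1f}
#2 dst[0x23+2] := {0x18,0x55}
#3 dst[0x1c+2] := {0x18,0x55}
query mem[0x0e]=0x57, mem[0x1d]=0x55, mem[0x1e]=0xb0

MEM[0x0e,0x1d,0x1e] = 57 55 b0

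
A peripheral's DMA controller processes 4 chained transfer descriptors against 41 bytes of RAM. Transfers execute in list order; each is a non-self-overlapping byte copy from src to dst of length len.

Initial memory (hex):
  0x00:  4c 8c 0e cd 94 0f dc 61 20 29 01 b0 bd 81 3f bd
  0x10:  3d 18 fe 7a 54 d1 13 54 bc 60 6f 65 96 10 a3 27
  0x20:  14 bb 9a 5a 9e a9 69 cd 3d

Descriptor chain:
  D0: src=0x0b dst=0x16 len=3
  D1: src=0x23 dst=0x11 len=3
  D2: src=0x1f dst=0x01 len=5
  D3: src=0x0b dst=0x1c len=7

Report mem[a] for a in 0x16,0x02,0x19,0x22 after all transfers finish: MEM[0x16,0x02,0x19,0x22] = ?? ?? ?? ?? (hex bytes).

  after D0: wrote 3B at 0x16 = b0bd81
  after D1: wrote 3B at 0x11 = 5a9ea9
  after D2: wrote 5B at 0x01 = 2714bb9a5a
  after D3: wrote 7B at 0x1c = b0bd813fbd3d5a
query mem[0x16]=0xb0, mem[0x02]=0x14, mem[0x19]=0x60, mem[0x22]=0x5a

MEM[0x16,0x02,0x19,0x22] = b0 14 60 5a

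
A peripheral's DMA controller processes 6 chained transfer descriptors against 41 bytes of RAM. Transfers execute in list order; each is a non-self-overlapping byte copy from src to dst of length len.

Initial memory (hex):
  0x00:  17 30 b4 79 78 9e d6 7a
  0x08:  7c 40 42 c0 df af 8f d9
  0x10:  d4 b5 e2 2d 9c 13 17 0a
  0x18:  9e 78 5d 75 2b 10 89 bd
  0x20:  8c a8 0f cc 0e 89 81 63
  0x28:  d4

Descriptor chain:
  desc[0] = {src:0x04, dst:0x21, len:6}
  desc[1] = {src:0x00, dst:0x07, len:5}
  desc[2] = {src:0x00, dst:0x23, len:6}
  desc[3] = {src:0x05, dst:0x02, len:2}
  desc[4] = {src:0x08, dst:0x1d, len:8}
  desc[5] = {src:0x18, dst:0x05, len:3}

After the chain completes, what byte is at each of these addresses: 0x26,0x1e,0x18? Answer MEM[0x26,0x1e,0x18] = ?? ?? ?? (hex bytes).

MEM[0x26,0x1e,0x18] = 79 b4 9e

#0 dst[0x21+6] := {0x78,0x9e,0xd6,0x7a,0x7c,0x40}
#1 dst[0x07+5] := {0x17,0x30,0xb4,0x79,0x78}
#2 dst[0x23+6] := {0x17,0x30,0xb4,0x79,0x78,0x9e}
#3 dst[0x02+2] := {0x9e,0xd6}
#4 dst[0x1d+8] := {0x30,0xb4,0x79,0x78,0xdf,0xaf,0x8f,0xd9}
#5 dst[0x05+3] := {0x9e,0x78,0x5d}
query mem[0x26]=0x79, mem[0x1e]=0xb4, mem[0x18]=0x9e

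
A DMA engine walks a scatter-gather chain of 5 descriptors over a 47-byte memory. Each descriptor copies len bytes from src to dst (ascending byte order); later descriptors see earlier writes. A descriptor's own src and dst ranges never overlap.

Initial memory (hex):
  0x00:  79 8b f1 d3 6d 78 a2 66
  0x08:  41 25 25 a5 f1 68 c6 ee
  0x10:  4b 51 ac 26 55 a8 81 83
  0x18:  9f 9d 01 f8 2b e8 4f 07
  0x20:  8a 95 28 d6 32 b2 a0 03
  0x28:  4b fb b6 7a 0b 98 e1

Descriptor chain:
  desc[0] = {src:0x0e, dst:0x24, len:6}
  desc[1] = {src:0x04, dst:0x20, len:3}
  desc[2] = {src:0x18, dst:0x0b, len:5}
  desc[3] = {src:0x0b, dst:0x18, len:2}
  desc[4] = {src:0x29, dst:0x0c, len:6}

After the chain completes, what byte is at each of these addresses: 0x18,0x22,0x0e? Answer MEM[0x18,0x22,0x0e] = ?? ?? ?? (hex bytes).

#0 dst[0x24+6] := {0xc6,0xee,0x4b,0x51,0xac,0x26}
#1 dst[0x20+3] := {0x6d,0x78,0xa2}
#2 dst[0x0b+5] := {0x9f,0x9d,0x01,0xf8,0x2b}
#3 dst[0x18+2] := {0x9f,0x9d}
#4 dst[0x0c+6] := {0x26,0xb6,0x7a,0x0b,0x98,0xe1}
query mem[0x18]=0x9f, mem[0x22]=0xa2, mem[0x0e]=0x7a

MEM[0x18,0x22,0x0e] = 9f a2 7a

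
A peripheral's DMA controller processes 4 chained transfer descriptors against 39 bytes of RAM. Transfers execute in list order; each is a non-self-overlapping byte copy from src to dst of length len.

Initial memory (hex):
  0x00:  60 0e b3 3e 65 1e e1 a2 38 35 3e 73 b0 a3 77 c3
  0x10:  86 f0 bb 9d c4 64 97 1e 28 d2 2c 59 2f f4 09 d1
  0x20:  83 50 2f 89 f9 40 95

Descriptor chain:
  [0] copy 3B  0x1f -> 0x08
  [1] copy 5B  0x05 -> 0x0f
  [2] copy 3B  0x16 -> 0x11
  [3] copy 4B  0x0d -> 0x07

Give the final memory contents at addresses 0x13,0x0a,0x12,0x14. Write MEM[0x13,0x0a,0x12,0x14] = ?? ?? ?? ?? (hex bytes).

  after D0: wrote 3B at 0x08 = d18350
  after D1: wrote 5B at 0x0f = 1ee1a2d183
  after D2: wrote 3B at 0x11 = 971e28
  after D3: wrote 4B at 0x07 = a3771ee1
query mem[0x13]=0x28, mem[0x0a]=0xe1, mem[0x12]=0x1e, mem[0x14]=0xc4

MEM[0x13,0x0a,0x12,0x14] = 28 e1 1e c4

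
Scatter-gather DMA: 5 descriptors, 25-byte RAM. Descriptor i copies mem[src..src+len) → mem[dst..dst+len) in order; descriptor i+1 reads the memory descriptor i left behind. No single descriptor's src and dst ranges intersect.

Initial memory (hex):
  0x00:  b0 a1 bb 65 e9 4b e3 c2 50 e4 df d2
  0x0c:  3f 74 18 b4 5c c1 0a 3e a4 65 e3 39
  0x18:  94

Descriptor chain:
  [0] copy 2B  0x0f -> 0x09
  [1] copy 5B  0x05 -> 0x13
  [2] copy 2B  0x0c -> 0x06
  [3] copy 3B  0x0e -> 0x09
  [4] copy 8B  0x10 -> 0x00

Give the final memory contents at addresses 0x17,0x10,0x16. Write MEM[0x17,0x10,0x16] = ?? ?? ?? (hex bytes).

[0] 0x0f->0x09 len=2 : b4 5c
[1] 0x05->0x13 len=5 : 4b e3 c2 50 b4
[2] 0x0c->0x06 len=2 : 3f 74
[3] 0x0e->0x09 len=3 : 18 b4 5c
[4] 0x10->0x00 len=8 : 5c c1 0a 4b e3 c2 50 b4
query mem[0x17]=0xb4, mem[0x10]=0x5c, mem[0x16]=0x50

MEM[0x17,0x10,0x16] = b4 5c 50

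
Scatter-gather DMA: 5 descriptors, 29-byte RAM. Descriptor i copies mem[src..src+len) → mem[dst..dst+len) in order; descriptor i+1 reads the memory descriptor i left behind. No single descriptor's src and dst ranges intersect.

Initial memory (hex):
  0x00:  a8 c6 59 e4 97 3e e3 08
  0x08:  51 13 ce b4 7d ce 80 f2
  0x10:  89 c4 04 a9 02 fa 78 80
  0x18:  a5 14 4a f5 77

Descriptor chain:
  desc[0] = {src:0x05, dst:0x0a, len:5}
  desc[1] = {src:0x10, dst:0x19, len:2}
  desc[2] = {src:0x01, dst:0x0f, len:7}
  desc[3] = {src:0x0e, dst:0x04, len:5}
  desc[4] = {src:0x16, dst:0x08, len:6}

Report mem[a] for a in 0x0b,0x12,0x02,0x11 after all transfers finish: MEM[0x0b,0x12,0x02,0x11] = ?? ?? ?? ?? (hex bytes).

MEM[0x0b,0x12,0x02,0x11] = 89 97 59 e4

D0: mem[0x0a..0x0e] <- [3e e3 08 51 13]
D1: mem[0x19..0x1a] <- [89 c4]
D2: mem[0x0f..0x15] <- [c6 59 e4 97 3e e3 08]
D3: mem[0x04..0x08] <- [13 c6 59 e4 97]
D4: mem[0x08..0x0d] <- [78 80 a5 89 c4 f5]
query mem[0x0b]=0x89, mem[0x12]=0x97, mem[0x02]=0x59, mem[0x11]=0xe4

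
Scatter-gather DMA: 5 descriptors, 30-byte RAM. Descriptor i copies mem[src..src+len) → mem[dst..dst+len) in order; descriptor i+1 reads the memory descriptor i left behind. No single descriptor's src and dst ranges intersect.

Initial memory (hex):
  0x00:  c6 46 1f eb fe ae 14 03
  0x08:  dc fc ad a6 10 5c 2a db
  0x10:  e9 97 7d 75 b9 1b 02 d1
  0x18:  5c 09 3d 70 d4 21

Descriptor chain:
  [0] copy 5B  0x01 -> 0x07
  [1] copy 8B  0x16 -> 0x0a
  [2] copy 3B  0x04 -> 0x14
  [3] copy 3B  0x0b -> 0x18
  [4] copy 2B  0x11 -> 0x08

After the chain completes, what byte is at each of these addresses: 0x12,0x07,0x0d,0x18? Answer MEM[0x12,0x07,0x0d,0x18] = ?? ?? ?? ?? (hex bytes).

MEM[0x12,0x07,0x0d,0x18] = 7d 46 09 d1

#0 dst[0x07+5] := {0x46,0x1f,0xeb,0xfe,0xae}
#1 dst[0x0a+8] := {0x02,0xd1,0x5c,0x09,0x3d,0x70,0xd4,0x21}
#2 dst[0x14+3] := {0xfe,0xae,0x14}
#3 dst[0x18+3] := {0xd1,0x5c,0x09}
#4 dst[0x08+2] := {0x21,0x7d}
query mem[0x12]=0x7d, mem[0x07]=0x46, mem[0x0d]=0x09, mem[0x18]=0xd1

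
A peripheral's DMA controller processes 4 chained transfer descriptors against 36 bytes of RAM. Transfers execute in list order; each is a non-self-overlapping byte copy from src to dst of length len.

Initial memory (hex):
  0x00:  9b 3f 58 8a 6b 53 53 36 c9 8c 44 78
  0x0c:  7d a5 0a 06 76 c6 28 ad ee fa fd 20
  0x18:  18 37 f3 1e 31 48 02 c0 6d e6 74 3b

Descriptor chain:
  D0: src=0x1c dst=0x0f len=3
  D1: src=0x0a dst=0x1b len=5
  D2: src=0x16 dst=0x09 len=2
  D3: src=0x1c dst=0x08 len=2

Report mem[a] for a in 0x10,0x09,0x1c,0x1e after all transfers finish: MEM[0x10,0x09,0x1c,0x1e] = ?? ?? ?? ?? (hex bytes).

  after D0: wrote 3B at 0x0f = 314802
  after D1: wrote 5B at 0x1b = 44787da50a
  after D2: wrote 2B at 0x09 = fd20
  after D3: wrote 2B at 0x08 = 787d
query mem[0x10]=0x48, mem[0x09]=0x7d, mem[0x1c]=0x78, mem[0x1e]=0xa5

MEM[0x10,0x09,0x1c,0x1e] = 48 7d 78 a5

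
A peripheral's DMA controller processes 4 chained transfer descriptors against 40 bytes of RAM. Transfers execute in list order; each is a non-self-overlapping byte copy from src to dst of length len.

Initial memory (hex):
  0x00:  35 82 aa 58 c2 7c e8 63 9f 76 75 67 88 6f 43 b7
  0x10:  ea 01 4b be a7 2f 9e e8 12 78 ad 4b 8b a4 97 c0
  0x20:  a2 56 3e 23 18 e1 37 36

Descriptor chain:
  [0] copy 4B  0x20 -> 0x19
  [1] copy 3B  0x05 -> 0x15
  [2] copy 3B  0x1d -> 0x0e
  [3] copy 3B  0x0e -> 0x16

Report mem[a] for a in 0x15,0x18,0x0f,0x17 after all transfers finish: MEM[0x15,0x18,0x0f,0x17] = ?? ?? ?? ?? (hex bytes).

MEM[0x15,0x18,0x0f,0x17] = 7c c0 97 97

  after D0: wrote 4B at 0x19 = a2563e23
  after D1: wrote 3B at 0x15 = 7ce863
  after D2: wrote 3B at 0x0e = a497c0
  after D3: wrote 3B at 0x16 = a497c0
query mem[0x15]=0x7c, mem[0x18]=0xc0, mem[0x0f]=0x97, mem[0x17]=0x97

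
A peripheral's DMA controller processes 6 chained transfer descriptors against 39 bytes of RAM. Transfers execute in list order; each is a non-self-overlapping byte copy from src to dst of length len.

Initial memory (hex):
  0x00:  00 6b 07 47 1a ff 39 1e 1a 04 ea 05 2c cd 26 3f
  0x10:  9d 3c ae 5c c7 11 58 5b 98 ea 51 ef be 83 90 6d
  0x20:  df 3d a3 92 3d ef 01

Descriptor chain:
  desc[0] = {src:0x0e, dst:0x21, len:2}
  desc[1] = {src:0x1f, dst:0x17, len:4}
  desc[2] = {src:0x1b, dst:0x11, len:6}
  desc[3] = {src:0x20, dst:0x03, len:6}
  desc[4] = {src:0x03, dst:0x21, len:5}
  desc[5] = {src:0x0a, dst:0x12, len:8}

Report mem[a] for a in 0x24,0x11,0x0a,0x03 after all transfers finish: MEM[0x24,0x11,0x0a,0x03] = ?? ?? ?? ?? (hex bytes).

MEM[0x24,0x11,0x0a,0x03] = 92 ef ea df

  after D0: wrote 2B at 0x21 = 263f
  after D1: wrote 4B at 0x17 = 6ddf263f
  after D2: wrote 6B at 0x11 = efbe83906ddf
  after D3: wrote 6B at 0x03 = df263f923def
  after D4: wrote 5B at 0x21 = df263f923d
  after D5: wrote 8B at 0x12 = ea052ccd263f9def
query mem[0x24]=0x92, mem[0x11]=0xef, mem[0x0a]=0xea, mem[0x03]=0xdf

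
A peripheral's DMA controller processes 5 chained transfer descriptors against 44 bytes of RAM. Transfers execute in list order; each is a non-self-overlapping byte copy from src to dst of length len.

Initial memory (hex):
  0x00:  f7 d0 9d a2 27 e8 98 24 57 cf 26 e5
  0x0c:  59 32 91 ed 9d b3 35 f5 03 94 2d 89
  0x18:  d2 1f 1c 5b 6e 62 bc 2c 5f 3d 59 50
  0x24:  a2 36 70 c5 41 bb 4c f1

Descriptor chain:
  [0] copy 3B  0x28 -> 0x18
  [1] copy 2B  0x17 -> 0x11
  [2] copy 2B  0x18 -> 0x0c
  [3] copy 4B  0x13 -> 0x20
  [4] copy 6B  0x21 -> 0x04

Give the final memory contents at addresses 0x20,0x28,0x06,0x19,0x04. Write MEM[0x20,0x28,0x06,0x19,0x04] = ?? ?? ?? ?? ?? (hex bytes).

MEM[0x20,0x28,0x06,0x19,0x04] = f5 41 2d bb 03

#0 dst[0x18+3] := {0x41,0xbb,0x4c}
#1 dst[0x11+2] := {0x89,0x41}
#2 dst[0x0c+2] := {0x41,0xbb}
#3 dst[0x20+4] := {0xf5,0x03,0x94,0x2d}
#4 dst[0x04+6] := {0x03,0x94,0x2d,0xa2,0x36,0x70}
query mem[0x20]=0xf5, mem[0x28]=0x41, mem[0x06]=0x2d, mem[0x19]=0xbb, mem[0x04]=0x03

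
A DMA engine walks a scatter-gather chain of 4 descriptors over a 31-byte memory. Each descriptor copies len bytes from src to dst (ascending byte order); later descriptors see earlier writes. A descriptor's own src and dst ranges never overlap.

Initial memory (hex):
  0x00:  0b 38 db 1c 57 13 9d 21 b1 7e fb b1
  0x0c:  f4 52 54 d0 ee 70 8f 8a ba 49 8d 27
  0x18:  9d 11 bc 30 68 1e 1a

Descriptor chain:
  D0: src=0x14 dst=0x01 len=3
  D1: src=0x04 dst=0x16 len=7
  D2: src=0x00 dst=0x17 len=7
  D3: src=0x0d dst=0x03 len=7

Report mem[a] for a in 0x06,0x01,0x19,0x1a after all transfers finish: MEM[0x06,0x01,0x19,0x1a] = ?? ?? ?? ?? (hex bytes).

  after D0: wrote 3B at 0x01 = ba498d
  after D1: wrote 7B at 0x16 = 57139d21b17efb
  after D2: wrote 7B at 0x17 = 0bba498d57139d
  after D3: wrote 7B at 0x03 = 5254d0ee708f8a
query mem[0x06]=0xee, mem[0x01]=0xba, mem[0x19]=0x49, mem[0x1a]=0x8d

MEM[0x06,0x01,0x19,0x1a] = ee ba 49 8d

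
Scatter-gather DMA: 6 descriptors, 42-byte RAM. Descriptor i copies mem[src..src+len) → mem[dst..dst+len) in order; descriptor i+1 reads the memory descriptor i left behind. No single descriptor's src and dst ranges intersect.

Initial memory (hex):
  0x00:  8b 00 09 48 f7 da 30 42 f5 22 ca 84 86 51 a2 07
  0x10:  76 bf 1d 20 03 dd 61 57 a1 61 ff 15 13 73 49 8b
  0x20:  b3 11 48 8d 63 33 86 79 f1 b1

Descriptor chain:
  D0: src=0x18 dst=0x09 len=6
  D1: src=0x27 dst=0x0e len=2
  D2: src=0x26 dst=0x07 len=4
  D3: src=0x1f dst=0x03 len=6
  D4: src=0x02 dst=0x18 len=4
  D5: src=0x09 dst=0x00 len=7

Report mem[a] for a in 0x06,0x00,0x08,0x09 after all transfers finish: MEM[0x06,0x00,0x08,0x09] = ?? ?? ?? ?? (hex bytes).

D0: mem[0x09..0x0e] <- [a1 61 ff 15 13 73]
D1: mem[0x0e..0x0f] <- [79 f1]
D2: mem[0x07..0x0a] <- [86 79 f1 b1]
D3: mem[0x03..0x08] <- [8b b3 11 48 8d 63]
D4: mem[0x18..0x1b] <- [09 8b b3 11]
D5: mem[0x00..0x06] <- [f1 b1 ff 15 13 79 f1]
query mem[0x06]=0xf1, mem[0x00]=0xf1, mem[0x08]=0x63, mem[0x09]=0xf1

MEM[0x06,0x00,0x08,0x09] = f1 f1 63 f1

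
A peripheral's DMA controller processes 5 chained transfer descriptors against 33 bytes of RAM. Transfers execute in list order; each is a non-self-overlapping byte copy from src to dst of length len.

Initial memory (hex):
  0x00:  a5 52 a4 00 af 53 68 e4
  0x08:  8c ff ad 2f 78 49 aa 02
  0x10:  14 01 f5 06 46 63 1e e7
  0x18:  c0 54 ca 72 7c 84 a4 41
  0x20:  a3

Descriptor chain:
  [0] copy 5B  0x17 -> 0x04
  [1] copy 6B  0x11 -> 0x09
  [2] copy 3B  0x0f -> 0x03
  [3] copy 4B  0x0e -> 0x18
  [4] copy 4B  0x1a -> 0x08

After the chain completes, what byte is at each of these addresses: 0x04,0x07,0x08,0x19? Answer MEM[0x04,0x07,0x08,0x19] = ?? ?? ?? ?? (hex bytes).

MEM[0x04,0x07,0x08,0x19] = 14 ca 14 02

#0 dst[0x04+5] := {0xe7,0xc0,0x54,0xca,0x72}
#1 dst[0x09+6] := {0x01,0xf5,0x06,0x46,0x63,0x1e}
#2 dst[0x03+3] := {0x02,0x14,0x01}
#3 dst[0x18+4] := {0x1e,0x02,0x14,0x01}
#4 dst[0x08+4] := {0x14,0x01,0x7c,0x84}
query mem[0x04]=0x14, mem[0x07]=0xca, mem[0x08]=0x14, mem[0x19]=0x02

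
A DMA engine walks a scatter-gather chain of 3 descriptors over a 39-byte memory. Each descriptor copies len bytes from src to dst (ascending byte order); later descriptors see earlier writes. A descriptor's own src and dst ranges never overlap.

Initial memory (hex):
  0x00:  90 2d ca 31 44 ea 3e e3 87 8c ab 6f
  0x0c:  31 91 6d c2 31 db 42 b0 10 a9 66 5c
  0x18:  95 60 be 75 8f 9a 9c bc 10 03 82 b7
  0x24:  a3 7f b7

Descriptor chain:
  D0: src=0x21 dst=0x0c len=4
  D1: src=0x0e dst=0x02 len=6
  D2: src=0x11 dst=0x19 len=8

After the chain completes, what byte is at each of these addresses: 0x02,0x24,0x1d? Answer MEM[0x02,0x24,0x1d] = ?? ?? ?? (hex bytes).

#0 dst[0x0c+4] := {0x03,0x82,0xb7,0xa3}
#1 dst[0x02+6] := {0xb7,0xa3,0x31,0xdb,0x42,0xb0}
#2 dst[0x19+8] := {0xdb,0x42,0xb0,0x10,0xa9,0x66,0x5c,0x95}
query mem[0x02]=0xb7, mem[0x24]=0xa3, mem[0x1d]=0xa9

MEM[0x02,0x24,0x1d] = b7 a3 a9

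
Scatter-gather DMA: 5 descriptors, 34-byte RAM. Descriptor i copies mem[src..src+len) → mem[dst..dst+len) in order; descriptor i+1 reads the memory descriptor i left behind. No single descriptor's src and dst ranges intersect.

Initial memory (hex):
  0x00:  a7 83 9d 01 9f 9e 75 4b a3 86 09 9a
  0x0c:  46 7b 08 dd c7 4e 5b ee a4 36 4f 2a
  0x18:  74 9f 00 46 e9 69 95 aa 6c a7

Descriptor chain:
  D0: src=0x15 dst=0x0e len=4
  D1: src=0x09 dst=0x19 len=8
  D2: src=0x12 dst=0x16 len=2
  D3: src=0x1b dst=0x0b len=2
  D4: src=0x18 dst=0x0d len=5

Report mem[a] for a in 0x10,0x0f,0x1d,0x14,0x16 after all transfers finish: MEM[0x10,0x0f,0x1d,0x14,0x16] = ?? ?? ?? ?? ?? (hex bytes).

D0: mem[0x0e..0x11] <- [36 4f 2a 74]
D1: mem[0x19..0x20] <- [86 09 9a 46 7b 36 4f 2a]
D2: mem[0x16..0x17] <- [5b ee]
D3: mem[0x0b..0x0c] <- [9a 46]
D4: mem[0x0d..0x11] <- [74 86 09 9a 46]
query mem[0x10]=0x9a, mem[0x0f]=0x09, mem[0x1d]=0x7b, mem[0x14]=0xa4, mem[0x16]=0x5b

MEM[0x10,0x0f,0x1d,0x14,0x16] = 9a 09 7b a4 5b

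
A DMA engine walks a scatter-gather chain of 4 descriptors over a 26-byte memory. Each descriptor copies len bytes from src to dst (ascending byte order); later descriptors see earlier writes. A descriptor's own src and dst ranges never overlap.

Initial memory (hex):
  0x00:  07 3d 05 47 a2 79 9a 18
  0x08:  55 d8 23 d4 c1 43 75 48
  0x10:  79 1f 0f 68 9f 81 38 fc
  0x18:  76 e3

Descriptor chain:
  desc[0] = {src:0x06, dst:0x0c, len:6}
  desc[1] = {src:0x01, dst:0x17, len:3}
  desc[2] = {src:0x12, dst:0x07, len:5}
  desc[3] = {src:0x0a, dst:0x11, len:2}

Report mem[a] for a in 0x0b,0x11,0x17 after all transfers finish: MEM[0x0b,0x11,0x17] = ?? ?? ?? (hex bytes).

D0: mem[0x0c..0x11] <- [9a 18 55 d8 23 d4]
D1: mem[0x17..0x19] <- [3d 05 47]
D2: mem[0x07..0x0b] <- [0f 68 9f 81 38]
D3: mem[0x11..0x12] <- [81 38]
query mem[0x0b]=0x38, mem[0x11]=0x81, mem[0x17]=0x3d

MEM[0x0b,0x11,0x17] = 38 81 3d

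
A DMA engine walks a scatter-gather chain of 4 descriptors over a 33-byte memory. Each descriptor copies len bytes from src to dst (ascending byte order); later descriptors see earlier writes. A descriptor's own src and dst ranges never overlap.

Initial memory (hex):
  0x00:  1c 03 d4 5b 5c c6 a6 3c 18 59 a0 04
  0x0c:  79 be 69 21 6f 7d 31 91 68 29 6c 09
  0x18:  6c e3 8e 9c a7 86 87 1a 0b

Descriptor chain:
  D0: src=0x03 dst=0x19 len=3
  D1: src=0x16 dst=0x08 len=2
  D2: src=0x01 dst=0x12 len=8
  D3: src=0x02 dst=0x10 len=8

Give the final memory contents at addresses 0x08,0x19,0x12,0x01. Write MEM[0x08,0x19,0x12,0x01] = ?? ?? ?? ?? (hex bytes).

#0 dst[0x19+3] := {0x5b,0x5c,0xc6}
#1 dst[0x08+2] := {0x6c,0x09}
#2 dst[0x12+8] := {0x03,0xd4,0x5b,0x5c,0xc6,0xa6,0x3c,0x6c}
#3 dst[0x10+8] := {0xd4,0x5b,0x5c,0xc6,0xa6,0x3c,0x6c,0x09}
query mem[0x08]=0x6c, mem[0x19]=0x6c, mem[0x12]=0x5c, mem[0x01]=0x03

MEM[0x08,0x19,0x12,0x01] = 6c 6c 5c 03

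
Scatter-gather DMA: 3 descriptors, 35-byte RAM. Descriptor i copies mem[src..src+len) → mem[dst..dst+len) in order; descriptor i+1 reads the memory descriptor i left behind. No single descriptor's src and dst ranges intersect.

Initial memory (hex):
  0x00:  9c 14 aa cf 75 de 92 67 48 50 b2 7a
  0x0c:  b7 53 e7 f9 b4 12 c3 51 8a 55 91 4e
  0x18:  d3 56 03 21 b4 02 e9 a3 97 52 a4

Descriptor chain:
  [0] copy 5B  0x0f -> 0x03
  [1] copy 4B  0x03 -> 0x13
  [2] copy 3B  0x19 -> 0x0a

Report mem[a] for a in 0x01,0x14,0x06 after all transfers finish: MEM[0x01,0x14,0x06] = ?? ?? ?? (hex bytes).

  after D0: wrote 5B at 0x03 = f9b412c351
  after D1: wrote 4B at 0x13 = f9b412c3
  after D2: wrote 3B at 0x0a = 560321
query mem[0x01]=0x14, mem[0x14]=0xb4, mem[0x06]=0xc3

MEM[0x01,0x14,0x06] = 14 b4 c3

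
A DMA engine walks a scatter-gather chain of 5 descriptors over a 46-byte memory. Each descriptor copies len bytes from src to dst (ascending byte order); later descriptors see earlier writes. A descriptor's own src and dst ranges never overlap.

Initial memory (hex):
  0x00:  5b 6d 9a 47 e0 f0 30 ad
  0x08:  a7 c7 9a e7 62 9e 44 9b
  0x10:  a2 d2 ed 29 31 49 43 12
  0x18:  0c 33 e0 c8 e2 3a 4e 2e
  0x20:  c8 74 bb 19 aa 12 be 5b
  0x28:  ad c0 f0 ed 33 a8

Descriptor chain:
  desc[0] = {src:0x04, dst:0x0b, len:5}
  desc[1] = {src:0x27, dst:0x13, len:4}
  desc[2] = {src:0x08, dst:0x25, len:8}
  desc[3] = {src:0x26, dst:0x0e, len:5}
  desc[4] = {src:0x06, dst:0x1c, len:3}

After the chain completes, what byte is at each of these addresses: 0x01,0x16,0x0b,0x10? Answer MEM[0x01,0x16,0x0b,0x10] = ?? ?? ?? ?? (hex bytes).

[0] 0x04->0x0b len=5 : e0 f0 30 ad a7
[1] 0x27->0x13 len=4 : 5b ad c0 f0
[2] 0x08->0x25 len=8 : a7 c7 9a e0 f0 30 ad a7
[3] 0x26->0x0e len=5 : c7 9a e0 f0 30
[4] 0x06->0x1c len=3 : 30 ad a7
query mem[0x01]=0x6d, mem[0x16]=0xf0, mem[0x0b]=0xe0, mem[0x10]=0xe0

MEM[0x01,0x16,0x0b,0x10] = 6d f0 e0 e0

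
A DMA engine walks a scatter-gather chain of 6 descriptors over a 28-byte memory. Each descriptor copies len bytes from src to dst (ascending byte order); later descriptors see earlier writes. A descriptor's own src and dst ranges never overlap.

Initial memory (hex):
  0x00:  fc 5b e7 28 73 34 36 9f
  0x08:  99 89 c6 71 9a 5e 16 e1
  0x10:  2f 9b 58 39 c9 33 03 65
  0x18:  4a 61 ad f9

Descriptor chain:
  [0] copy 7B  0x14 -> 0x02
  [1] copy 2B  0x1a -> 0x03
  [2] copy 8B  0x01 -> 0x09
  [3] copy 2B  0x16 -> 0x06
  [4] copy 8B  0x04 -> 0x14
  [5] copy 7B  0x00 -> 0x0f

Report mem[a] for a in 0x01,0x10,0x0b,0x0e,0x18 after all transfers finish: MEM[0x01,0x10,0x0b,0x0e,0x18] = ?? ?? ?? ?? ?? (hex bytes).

MEM[0x01,0x10,0x0b,0x0e,0x18] = 5b 5b ad 4a ad

D0: mem[0x02..0x08] <- [c9 33 03 65 4a 61 ad]
D1: mem[0x03..0x04] <- [ad f9]
D2: mem[0x09..0x10] <- [5b c9 ad f9 65 4a 61 ad]
D3: mem[0x06..0x07] <- [03 65]
D4: mem[0x14..0x1b] <- [f9 65 03 65 ad 5b c9 ad]
D5: mem[0x0f..0x15] <- [fc 5b c9 ad f9 65 03]
query mem[0x01]=0x5b, mem[0x10]=0x5b, mem[0x0b]=0xad, mem[0x0e]=0x4a, mem[0x18]=0xad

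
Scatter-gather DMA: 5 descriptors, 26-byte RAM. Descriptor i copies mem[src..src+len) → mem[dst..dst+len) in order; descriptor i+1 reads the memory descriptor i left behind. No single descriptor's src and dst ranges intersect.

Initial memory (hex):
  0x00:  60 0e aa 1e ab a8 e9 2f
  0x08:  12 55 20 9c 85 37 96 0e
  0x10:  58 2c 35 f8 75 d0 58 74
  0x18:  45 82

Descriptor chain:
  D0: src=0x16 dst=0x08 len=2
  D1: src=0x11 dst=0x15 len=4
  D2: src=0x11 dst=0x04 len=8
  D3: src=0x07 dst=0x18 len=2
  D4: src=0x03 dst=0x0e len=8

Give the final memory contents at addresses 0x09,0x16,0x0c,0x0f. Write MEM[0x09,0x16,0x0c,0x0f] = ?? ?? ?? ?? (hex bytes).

D0: mem[0x08..0x09] <- [58 74]
D1: mem[0x15..0x18] <- [2c 35 f8 75]
D2: mem[0x04..0x0b] <- [2c 35 f8 75 2c 35 f8 75]
D3: mem[0x18..0x19] <- [75 2c]
D4: mem[0x0e..0x15] <- [1e 2c 35 f8 75 2c 35 f8]
query mem[0x09]=0x35, mem[0x16]=0x35, mem[0x0c]=0x85, mem[0x0f]=0x2c

MEM[0x09,0x16,0x0c,0x0f] = 35 35 85 2c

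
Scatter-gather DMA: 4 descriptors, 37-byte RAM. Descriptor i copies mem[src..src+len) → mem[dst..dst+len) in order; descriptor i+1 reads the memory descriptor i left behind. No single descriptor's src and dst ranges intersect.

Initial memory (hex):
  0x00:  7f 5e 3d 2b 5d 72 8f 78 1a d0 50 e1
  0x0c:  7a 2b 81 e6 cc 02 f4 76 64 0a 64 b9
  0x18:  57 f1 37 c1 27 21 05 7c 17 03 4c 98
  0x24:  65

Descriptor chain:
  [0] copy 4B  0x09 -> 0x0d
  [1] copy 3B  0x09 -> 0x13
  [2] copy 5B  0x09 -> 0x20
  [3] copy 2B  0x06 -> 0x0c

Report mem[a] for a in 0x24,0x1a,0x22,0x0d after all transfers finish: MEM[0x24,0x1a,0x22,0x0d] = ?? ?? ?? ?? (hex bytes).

#0 dst[0x0d+4] := {0xd0,0x50,0xe1,0x7a}
#1 dst[0x13+3] := {0xd0,0x50,0xe1}
#2 dst[0x20+5] := {0xd0,0x50,0xe1,0x7a,0xd0}
#3 dst[0x0c+2] := {0x8f,0x78}
query mem[0x24]=0xd0, mem[0x1a]=0x37, mem[0x22]=0xe1, mem[0x0d]=0x78

MEM[0x24,0x1a,0x22,0x0d] = d0 37 e1 78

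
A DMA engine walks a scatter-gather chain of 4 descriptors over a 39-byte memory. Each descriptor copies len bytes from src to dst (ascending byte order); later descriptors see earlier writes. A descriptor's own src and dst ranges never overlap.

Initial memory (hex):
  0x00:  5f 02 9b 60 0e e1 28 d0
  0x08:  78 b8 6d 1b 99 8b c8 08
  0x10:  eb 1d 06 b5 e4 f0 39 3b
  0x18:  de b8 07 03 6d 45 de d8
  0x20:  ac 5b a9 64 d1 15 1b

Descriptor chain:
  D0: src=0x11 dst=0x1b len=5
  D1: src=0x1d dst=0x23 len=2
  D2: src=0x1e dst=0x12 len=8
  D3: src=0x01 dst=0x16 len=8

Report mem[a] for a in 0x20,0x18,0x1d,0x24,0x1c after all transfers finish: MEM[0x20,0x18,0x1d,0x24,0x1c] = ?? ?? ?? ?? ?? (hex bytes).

[0] 0x11->0x1b len=5 : 1d 06 b5 e4 f0
[1] 0x1d->0x23 len=2 : b5 e4
[2] 0x1e->0x12 len=8 : e4 f0 ac 5b a9 b5 e4 15
[3] 0x01->0x16 len=8 : 02 9b 60 0e e1 28 d0 78
query mem[0x20]=0xac, mem[0x18]=0x60, mem[0x1d]=0x78, mem[0x24]=0xe4, mem[0x1c]=0xd0

MEM[0x20,0x18,0x1d,0x24,0x1c] = ac 60 78 e4 d0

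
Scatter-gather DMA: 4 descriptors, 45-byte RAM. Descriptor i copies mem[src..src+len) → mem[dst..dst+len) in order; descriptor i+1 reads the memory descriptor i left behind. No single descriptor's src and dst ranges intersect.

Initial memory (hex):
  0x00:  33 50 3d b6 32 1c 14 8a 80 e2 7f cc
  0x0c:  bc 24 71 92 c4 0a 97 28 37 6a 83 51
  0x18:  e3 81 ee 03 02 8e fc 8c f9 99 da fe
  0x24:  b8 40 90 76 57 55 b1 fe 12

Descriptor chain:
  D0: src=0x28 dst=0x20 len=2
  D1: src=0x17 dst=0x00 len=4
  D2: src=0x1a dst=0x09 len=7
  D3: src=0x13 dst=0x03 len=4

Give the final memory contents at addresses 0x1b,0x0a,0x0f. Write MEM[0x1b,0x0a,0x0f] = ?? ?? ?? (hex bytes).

D0: mem[0x20..0x21] <- [57 55]
D1: mem[0x00..0x03] <- [51 e3 81 ee]
D2: mem[0x09..0x0f] <- [ee 03 02 8e fc 8c 57]
D3: mem[0x03..0x06] <- [28 37 6a 83]
query mem[0x1b]=0x03, mem[0x0a]=0x03, mem[0x0f]=0x57

MEM[0x1b,0x0a,0x0f] = 03 03 57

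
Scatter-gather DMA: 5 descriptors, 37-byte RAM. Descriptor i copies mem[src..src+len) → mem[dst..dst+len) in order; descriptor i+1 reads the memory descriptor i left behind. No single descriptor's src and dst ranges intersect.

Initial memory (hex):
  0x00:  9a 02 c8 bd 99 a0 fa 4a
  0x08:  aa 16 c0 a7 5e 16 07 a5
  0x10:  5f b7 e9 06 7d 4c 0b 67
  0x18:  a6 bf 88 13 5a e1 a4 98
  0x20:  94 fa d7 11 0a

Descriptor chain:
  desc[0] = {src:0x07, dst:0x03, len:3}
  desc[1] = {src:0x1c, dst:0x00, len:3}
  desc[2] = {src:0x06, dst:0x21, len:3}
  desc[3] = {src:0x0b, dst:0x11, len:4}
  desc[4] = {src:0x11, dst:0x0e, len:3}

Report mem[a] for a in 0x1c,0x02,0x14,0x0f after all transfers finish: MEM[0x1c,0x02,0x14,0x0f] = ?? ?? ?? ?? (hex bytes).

MEM[0x1c,0x02,0x14,0x0f] = 5a a4 07 5e

[0] 0x07->0x03 len=3 : 4a aa 16
[1] 0x1c->0x00 len=3 : 5a e1 a4
[2] 0x06->0x21 len=3 : fa 4a aa
[3] 0x0b->0x11 len=4 : a7 5e 16 07
[4] 0x11->0x0e len=3 : a7 5e 16
query mem[0x1c]=0x5a, mem[0x02]=0xa4, mem[0x14]=0x07, mem[0x0f]=0x5e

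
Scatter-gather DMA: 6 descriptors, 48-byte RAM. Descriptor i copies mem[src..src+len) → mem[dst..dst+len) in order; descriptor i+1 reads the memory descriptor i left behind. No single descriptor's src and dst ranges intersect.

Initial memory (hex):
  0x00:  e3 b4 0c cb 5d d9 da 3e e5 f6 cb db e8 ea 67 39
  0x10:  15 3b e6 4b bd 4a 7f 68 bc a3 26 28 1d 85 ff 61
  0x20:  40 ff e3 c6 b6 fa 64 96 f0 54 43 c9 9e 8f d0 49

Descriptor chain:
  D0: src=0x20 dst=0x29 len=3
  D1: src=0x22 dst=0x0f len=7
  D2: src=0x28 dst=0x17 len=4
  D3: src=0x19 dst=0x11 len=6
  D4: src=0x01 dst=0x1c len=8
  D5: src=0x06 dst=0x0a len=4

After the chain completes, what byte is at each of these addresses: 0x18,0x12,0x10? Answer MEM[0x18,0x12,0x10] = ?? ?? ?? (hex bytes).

[0] 0x20->0x29 len=3 : 40 ff e3
[1] 0x22->0x0f len=7 : e3 c6 b6 fa 64 96 f0
[2] 0x28->0x17 len=4 : f0 40 ff e3
[3] 0x19->0x11 len=6 : ff e3 28 1d 85 ff
[4] 0x01->0x1c len=8 : b4 0c cb 5d d9 da 3e e5
[5] 0x06->0x0a len=4 : da 3e e5 f6
query mem[0x18]=0x40, mem[0x12]=0xe3, mem[0x10]=0xc6

MEM[0x18,0x12,0x10] = 40 e3 c6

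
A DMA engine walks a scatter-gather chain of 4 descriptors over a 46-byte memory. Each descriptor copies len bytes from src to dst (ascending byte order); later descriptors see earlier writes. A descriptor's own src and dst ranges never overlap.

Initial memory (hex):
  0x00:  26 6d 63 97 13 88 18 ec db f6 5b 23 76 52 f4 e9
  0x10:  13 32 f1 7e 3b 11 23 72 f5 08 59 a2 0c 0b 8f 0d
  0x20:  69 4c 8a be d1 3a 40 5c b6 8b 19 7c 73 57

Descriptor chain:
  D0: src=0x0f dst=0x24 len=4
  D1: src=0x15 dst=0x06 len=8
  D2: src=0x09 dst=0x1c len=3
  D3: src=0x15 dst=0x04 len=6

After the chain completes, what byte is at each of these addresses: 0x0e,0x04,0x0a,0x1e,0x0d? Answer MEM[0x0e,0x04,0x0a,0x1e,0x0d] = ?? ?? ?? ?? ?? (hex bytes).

D0: mem[0x24..0x27] <- [e9 13 32 f1]
D1: mem[0x06..0x0d] <- [11 23 72 f5 08 59 a2 0c]
D2: mem[0x1c..0x1e] <- [f5 08 59]
D3: mem[0x04..0x09] <- [11 23 72 f5 08 59]
query mem[0x0e]=0xf4, mem[0x04]=0x11, mem[0x0a]=0x08, mem[0x1e]=0x59, mem[0x0d]=0x0c

MEM[0x0e,0x04,0x0a,0x1e,0x0d] = f4 11 08 59 0c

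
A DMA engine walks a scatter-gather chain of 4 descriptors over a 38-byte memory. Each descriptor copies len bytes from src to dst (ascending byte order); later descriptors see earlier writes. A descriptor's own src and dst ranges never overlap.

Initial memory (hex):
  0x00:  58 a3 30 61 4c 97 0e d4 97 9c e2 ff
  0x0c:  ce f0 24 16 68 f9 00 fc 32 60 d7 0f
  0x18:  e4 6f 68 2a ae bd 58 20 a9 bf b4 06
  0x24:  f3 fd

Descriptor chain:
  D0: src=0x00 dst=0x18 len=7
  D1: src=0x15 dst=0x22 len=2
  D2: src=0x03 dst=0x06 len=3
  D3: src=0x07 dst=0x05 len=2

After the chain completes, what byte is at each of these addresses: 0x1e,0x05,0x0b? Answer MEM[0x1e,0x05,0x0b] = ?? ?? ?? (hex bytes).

[0] 0x00->0x18 len=7 : 58 a3 30 61 4c 97 0e
[1] 0x15->0x22 len=2 : 60 d7
[2] 0x03->0x06 len=3 : 61 4c 97
[3] 0x07->0x05 len=2 : 4c 97
query mem[0x1e]=0x0e, mem[0x05]=0x4c, mem[0x0b]=0xff

MEM[0x1e,0x05,0x0b] = 0e 4c ff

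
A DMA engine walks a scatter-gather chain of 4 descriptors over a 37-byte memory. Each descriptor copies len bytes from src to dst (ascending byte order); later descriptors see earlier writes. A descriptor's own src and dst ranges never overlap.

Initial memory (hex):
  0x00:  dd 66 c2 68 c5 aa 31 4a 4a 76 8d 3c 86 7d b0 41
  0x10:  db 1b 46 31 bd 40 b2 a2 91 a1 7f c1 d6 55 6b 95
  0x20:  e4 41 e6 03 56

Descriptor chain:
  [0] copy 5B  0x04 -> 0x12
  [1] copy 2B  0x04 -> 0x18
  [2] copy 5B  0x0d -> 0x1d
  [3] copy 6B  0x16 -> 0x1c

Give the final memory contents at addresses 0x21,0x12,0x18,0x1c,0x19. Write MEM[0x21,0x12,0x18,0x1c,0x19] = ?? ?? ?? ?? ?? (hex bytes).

MEM[0x21,0x12,0x18,0x1c,0x19] = c1 c5 c5 4a aa

[0] 0x04->0x12 len=5 : c5 aa 31 4a 4a
[1] 0x04->0x18 len=2 : c5 aa
[2] 0x0d->0x1d len=5 : 7d b0 41 db 1b
[3] 0x16->0x1c len=6 : 4a a2 c5 aa 7f c1
query mem[0x21]=0xc1, mem[0x12]=0xc5, mem[0x18]=0xc5, mem[0x1c]=0x4a, mem[0x19]=0xaa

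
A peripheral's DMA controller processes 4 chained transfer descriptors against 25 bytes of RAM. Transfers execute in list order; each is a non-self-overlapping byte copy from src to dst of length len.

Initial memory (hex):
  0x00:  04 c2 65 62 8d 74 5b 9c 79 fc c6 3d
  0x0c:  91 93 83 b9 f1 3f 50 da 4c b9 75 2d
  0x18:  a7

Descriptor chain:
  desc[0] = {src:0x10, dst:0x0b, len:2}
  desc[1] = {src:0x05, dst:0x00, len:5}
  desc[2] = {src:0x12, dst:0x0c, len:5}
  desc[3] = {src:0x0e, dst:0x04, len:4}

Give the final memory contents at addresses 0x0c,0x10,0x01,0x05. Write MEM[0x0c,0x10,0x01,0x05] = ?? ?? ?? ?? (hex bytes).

MEM[0x0c,0x10,0x01,0x05] = 50 75 5b b9

#0 dst[0x0b+2] := {0xf1,0x3f}
#1 dst[0x00+5] := {0x74,0x5b,0x9c,0x79,0xfc}
#2 dst[0x0c+5] := {0x50,0xda,0x4c,0xb9,0x75}
#3 dst[0x04+4] := {0x4c,0xb9,0x75,0x3f}
query mem[0x0c]=0x50, mem[0x10]=0x75, mem[0x01]=0x5b, mem[0x05]=0xb9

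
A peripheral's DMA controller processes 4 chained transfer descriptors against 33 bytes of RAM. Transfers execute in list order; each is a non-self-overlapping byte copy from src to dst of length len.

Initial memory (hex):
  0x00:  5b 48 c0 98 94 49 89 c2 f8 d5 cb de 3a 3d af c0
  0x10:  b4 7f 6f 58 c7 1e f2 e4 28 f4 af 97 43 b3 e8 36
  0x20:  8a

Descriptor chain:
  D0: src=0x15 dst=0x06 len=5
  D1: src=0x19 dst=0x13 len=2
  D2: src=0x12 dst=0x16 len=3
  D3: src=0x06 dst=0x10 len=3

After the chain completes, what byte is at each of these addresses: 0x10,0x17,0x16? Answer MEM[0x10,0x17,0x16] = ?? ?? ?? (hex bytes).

  after D0: wrote 5B at 0x06 = 1ef2e428f4
  after D1: wrote 2B at 0x13 = f4af
  after D2: wrote 3B at 0x16 = 6ff4af
  after D3: wrote 3B at 0x10 = 1ef2e4
query mem[0x10]=0x1e, mem[0x17]=0xf4, mem[0x16]=0x6f

MEM[0x10,0x17,0x16] = 1e f4 6f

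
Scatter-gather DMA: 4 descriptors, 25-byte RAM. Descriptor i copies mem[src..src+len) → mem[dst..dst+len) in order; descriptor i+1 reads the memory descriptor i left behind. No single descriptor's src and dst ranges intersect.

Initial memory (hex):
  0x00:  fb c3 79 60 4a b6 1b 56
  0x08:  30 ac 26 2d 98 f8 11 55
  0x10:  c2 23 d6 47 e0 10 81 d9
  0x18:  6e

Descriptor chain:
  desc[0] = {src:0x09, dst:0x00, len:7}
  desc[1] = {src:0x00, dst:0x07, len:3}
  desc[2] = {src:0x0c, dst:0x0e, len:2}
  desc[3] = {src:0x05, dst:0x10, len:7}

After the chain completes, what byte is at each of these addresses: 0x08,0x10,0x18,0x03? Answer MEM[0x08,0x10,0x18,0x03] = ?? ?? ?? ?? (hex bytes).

MEM[0x08,0x10,0x18,0x03] = 26 11 6e 98

[0] 0x09->0x00 len=7 : ac 26 2d 98 f8 11 55
[1] 0x00->0x07 len=3 : ac 26 2d
[2] 0x0c->0x0e len=2 : 98 f8
[3] 0x05->0x10 len=7 : 11 55 ac 26 2d 26 2d
query mem[0x08]=0x26, mem[0x10]=0x11, mem[0x18]=0x6e, mem[0x03]=0x98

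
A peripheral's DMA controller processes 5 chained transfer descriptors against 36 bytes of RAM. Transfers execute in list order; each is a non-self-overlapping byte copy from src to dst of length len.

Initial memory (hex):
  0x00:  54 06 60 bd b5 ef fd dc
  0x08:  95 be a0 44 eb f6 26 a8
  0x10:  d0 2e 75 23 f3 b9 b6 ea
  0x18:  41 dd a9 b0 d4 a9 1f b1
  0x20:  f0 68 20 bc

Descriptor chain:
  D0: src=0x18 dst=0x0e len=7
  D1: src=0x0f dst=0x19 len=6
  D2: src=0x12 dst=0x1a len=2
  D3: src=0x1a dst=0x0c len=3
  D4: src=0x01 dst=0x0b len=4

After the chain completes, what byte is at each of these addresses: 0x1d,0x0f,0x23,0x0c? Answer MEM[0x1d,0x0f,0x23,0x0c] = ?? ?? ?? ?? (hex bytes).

D0: mem[0x0e..0x14] <- [41 dd a9 b0 d4 a9 1f]
D1: mem[0x19..0x1e] <- [dd a9 b0 d4 a9 1f]
D2: mem[0x1a..0x1b] <- [d4 a9]
D3: mem[0x0c..0x0e] <- [d4 a9 d4]
D4: mem[0x0b..0x0e] <- [06 60 bd b5]
query mem[0x1d]=0xa9, mem[0x0f]=0xdd, mem[0x23]=0xbc, mem[0x0c]=0x60

MEM[0x1d,0x0f,0x23,0x0c] = a9 dd bc 60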